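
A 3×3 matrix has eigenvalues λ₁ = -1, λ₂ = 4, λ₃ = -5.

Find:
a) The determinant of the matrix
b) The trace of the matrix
det = 20, trace = -2

Two standard eigenvalue identities:
- det(A) equals the product of the eigenvalues (counted with multiplicity).
- trace(A) equals the sum of the eigenvalues.
det(A) = (-1)*(4)*(-5) = 20.
trace(A) = -1 + 4 - 5 = -2.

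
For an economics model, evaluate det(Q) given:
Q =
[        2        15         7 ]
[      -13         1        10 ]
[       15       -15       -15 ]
det(Q) = 855

Expand along row 0 (cofactor expansion): det(Q) = a*(e*i - f*h) - b*(d*i - f*g) + c*(d*h - e*g), where the 3×3 is [[a, b, c], [d, e, f], [g, h, i]].
Minor M_00 = (1)*(-15) - (10)*(-15) = -15 + 150 = 135.
Minor M_01 = (-13)*(-15) - (10)*(15) = 195 - 150 = 45.
Minor M_02 = (-13)*(-15) - (1)*(15) = 195 - 15 = 180.
det(Q) = (2)*(135) - (15)*(45) + (7)*(180) = 270 - 675 + 1260 = 855.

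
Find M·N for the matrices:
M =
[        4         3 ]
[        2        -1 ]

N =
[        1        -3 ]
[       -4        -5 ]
MN =
[       -8       -27 ]
[        6        -1 ]

Matrix multiplication: (MN)[i][j] = sum over k of M[i][k] * N[k][j].
  (MN)[0][0] = (4)*(1) + (3)*(-4) = -8
  (MN)[0][1] = (4)*(-3) + (3)*(-5) = -27
  (MN)[1][0] = (2)*(1) + (-1)*(-4) = 6
  (MN)[1][1] = (2)*(-3) + (-1)*(-5) = -1
MN =
[       -8       -27 ]
[        6        -1 ]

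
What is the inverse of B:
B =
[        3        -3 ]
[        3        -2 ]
det(B) = 3
B⁻¹ =
[     -2/3         1 ]
[       -1         1 ]

For a 2×2 matrix B = [[a, b], [c, d]] with det(B) ≠ 0, B⁻¹ = (1/det(B)) * [[d, -b], [-c, a]].
det(B) = (3)*(-2) - (-3)*(3) = -6 + 9 = 3.
B⁻¹ = (1/3) * [[-2, 3], [-3, 3]].
Dividing each entry by 3 and reducing:
B⁻¹ =
[     -2/3         1 ]
[       -1         1 ]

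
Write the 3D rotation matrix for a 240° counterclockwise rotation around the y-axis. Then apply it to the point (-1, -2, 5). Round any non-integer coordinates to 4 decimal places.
R = [[-1/2, 0, -√3/2], [0, 1, 0], [√3/2, 0, -1/2]]; R·(-1, -2, 5) = (-3.8301, -2.0000, -3.3660)

Rotation matrix for 240° around y-axis:
cos(240°) = -1/2, sin(240°) = -√3/2
R = [[-1/2, 0, -√3/2], [0, 1, 0], [√3/2, 0, -1/2]]
Apply to (-1, -2, 5): R·[-1, -2, 5]ᵀ = (-3.8301, -2.0000, -3.3660)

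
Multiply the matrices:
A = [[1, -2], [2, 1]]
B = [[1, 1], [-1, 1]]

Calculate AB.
[[3, -1], [1, 3]]

Each entry (i,j) of AB = sum over k of A[i][k]*B[k][j].
(AB)[0][0] = (1)*(1) + (-2)*(-1) = 3
(AB)[0][1] = (1)*(1) + (-2)*(1) = -1
(AB)[1][0] = (2)*(1) + (1)*(-1) = 1
(AB)[1][1] = (2)*(1) + (1)*(1) = 3
AB = [[3, -1], [1, 3]]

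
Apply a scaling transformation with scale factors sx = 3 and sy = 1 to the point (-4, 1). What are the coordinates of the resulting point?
(-12, 1)

Scaling matrix:
[[3, 0], [0, 1]]
Result: (-4 × 3, 1 × 1) = (-12, 1)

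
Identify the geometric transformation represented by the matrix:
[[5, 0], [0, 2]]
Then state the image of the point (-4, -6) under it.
non-uniform scaling by (5, 2); image of (-4, -6) is (-20, -12)

This is diagonal with distinct entries, so it scales the x-axis by 5 and the y-axis by 2.
The matrix [[5, 0], [0, 2]] represents: non-uniform scaling by (5, 2).
Applying it to (-4, -6): [5·-4 + 0·-6, 0·-4 + 2·-6] = (-20, -12).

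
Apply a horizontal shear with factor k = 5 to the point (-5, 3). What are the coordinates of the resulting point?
(10, 3)

Shear matrix for horizontal shear with factor k = 5:
[[1, 5], [0, 1]]
Result: (-5, 3) → (10, 3)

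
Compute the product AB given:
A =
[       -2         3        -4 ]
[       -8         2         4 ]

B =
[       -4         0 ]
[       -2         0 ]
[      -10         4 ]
AB =
[       42       -16 ]
[      -12        16 ]

Matrix multiplication: (AB)[i][j] = sum over k of A[i][k] * B[k][j].
  (AB)[0][0] = (-2)*(-4) + (3)*(-2) + (-4)*(-10) = 42
  (AB)[0][1] = (-2)*(0) + (3)*(0) + (-4)*(4) = -16
  (AB)[1][0] = (-8)*(-4) + (2)*(-2) + (4)*(-10) = -12
  (AB)[1][1] = (-8)*(0) + (2)*(0) + (4)*(4) = 16
AB =
[       42       -16 ]
[      -12        16 ]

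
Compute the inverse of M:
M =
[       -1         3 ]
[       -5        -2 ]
det(M) = 17
M⁻¹ =
[    -2/17     -3/17 ]
[     5/17     -1/17 ]

For a 2×2 matrix M = [[a, b], [c, d]] with det(M) ≠ 0, M⁻¹ = (1/det(M)) * [[d, -b], [-c, a]].
det(M) = (-1)*(-2) - (3)*(-5) = 2 + 15 = 17.
M⁻¹ = (1/17) * [[-2, -3], [5, -1]].
Dividing each entry by 17 and reducing:
M⁻¹ =
[    -2/17     -3/17 ]
[     5/17     -1/17 ]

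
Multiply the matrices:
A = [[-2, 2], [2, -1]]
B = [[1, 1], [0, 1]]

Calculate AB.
[[-2, 0], [2, 1]]

Each entry (i,j) of AB = sum over k of A[i][k]*B[k][j].
(AB)[0][0] = (-2)*(1) + (2)*(0) = -2
(AB)[0][1] = (-2)*(1) + (2)*(1) = 0
(AB)[1][0] = (2)*(1) + (-1)*(0) = 2
(AB)[1][1] = (2)*(1) + (-1)*(1) = 1
AB = [[-2, 0], [2, 1]]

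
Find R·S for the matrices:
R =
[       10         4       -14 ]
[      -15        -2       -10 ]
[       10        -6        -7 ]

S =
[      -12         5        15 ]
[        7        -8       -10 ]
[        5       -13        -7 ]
RS =
[     -162       200       208 ]
[      116        71      -135 ]
[     -197       189       259 ]

Matrix multiplication: (RS)[i][j] = sum over k of R[i][k] * S[k][j].
  (RS)[0][0] = (10)*(-12) + (4)*(7) + (-14)*(5) = -162
  (RS)[0][1] = (10)*(5) + (4)*(-8) + (-14)*(-13) = 200
  (RS)[0][2] = (10)*(15) + (4)*(-10) + (-14)*(-7) = 208
  (RS)[1][0] = (-15)*(-12) + (-2)*(7) + (-10)*(5) = 116
  (RS)[1][1] = (-15)*(5) + (-2)*(-8) + (-10)*(-13) = 71
  (RS)[1][2] = (-15)*(15) + (-2)*(-10) + (-10)*(-7) = -135
  (RS)[2][0] = (10)*(-12) + (-6)*(7) + (-7)*(5) = -197
  (RS)[2][1] = (10)*(5) + (-6)*(-8) + (-7)*(-13) = 189
  (RS)[2][2] = (10)*(15) + (-6)*(-10) + (-7)*(-7) = 259
RS =
[     -162       200       208 ]
[      116        71      -135 ]
[     -197       189       259 ]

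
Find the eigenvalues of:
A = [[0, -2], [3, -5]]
λ = -3, -2

Solve det(A - λI) = 0. For a 2×2 matrix this is λ² - (trace)λ + det = 0.
trace(A) = 0 - 5 = -5.
det(A) = (0)*(-5) - (-2)*(3) = 0 + 6 = 6.
Characteristic equation: λ² - (-5)λ + (6) = 0.
Discriminant: (-5)² - 4*(6) = 25 - 24 = 1.
Roots: λ = (-5 ± √1) / 2 = -3, -2.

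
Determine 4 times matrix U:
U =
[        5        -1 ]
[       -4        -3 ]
4U =
[       20        -4 ]
[      -16       -12 ]

Scalar multiplication is elementwise: (4U)[i][j] = 4 * U[i][j].
  (4U)[0][0] = 4 * (5) = 20
  (4U)[0][1] = 4 * (-1) = -4
  (4U)[1][0] = 4 * (-4) = -16
  (4U)[1][1] = 4 * (-3) = -12
4U =
[       20        -4 ]
[      -16       -12 ]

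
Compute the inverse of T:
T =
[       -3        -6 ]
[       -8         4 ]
det(T) = -60
T⁻¹ =
[    -1/15     -1/10 ]
[    -2/15      1/20 ]

For a 2×2 matrix T = [[a, b], [c, d]] with det(T) ≠ 0, T⁻¹ = (1/det(T)) * [[d, -b], [-c, a]].
det(T) = (-3)*(4) - (-6)*(-8) = -12 - 48 = -60.
T⁻¹ = (1/-60) * [[4, 6], [8, -3]].
Dividing each entry by -60 and reducing:
T⁻¹ =
[    -1/15     -1/10 ]
[    -2/15      1/20 ]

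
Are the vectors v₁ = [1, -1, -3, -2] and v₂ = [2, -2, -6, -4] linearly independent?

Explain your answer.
No, linearly dependent (v₂ = 2·v₁)

Check whether there is a scalar k with v₂ = k·v₁.
Comparing components, k = 2 satisfies 2·[1, -1, -3, -2] = [2, -2, -6, -4].
Since v₂ is a scalar multiple of v₁, the two vectors are linearly dependent.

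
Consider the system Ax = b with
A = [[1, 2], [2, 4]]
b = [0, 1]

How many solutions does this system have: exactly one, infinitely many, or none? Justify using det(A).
No solution

det(A) = (1)*(4) - (2)*(2) = 0, so A is singular.
The column space of A is span(column 1) = span([1, 2]).
b = [0, 1] is not a scalar multiple of column 1, so b ∉ column space and the system is inconsistent — no solution.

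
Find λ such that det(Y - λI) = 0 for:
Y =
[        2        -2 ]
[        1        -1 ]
λ = 0, 1

Solve det(Y - λI) = 0. For a 2×2 matrix the characteristic equation is λ² - (trace)λ + det = 0.
trace(Y) = a + d = 2 - 1 = 1.
det(Y) = a*d - b*c = (2)*(-1) - (-2)*(1) = -2 + 2 = 0.
Characteristic equation: λ² - (1)λ + (0) = 0.
Discriminant = (1)² - 4*(0) = 1 - 0 = 1.
λ = (1 ± √1) / 2 = (1 ± 1) / 2 = 0, 1.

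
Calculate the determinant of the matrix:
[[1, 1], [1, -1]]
-2

For a 2×2 matrix [[a, b], [c, d]], det = ad - bc
det = (1)(-1) - (1)(1) = -1 - 1 = -2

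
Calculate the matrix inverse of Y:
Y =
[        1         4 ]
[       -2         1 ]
det(Y) = 9
Y⁻¹ =
[      1/9      -4/9 ]
[      2/9       1/9 ]

For a 2×2 matrix Y = [[a, b], [c, d]] with det(Y) ≠ 0, Y⁻¹ = (1/det(Y)) * [[d, -b], [-c, a]].
det(Y) = (1)*(1) - (4)*(-2) = 1 + 8 = 9.
Y⁻¹ = (1/9) * [[1, -4], [2, 1]].
Dividing each entry by 9 and reducing:
Y⁻¹ =
[      1/9      -4/9 ]
[      2/9       1/9 ]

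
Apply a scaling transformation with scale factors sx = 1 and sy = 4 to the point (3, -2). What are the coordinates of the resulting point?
(3, -8)

Scaling matrix:
[[1, 0], [0, 4]]
Result: (3 × 1, -2 × 4) = (3, -8)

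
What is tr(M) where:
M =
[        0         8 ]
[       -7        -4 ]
tr(M) = 0 - 4 = -4

The trace of a square matrix is the sum of its diagonal entries.
Diagonal entries of M: M[0][0] = 0, M[1][1] = -4.
tr(M) = 0 - 4 = -4.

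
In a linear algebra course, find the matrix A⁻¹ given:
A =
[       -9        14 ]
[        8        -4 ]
det(A) = -76
A⁻¹ =
[     1/19      7/38 ]
[     2/19      9/76 ]

For a 2×2 matrix A = [[a, b], [c, d]] with det(A) ≠ 0, A⁻¹ = (1/det(A)) * [[d, -b], [-c, a]].
det(A) = (-9)*(-4) - (14)*(8) = 36 - 112 = -76.
A⁻¹ = (1/-76) * [[-4, -14], [-8, -9]].
Dividing each entry by -76 and reducing:
A⁻¹ =
[     1/19      7/38 ]
[     2/19      9/76 ]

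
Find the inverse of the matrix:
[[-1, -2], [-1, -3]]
[[-3, 2], [1, -1]]

For [[a,b],[c,d]], inverse = (1/det)·[[d,-b],[-c,a]]
det = -1·-3 - -2·-1 = 1
Inverse = (1/1)·[[-3, 2], [1, -1]]
        = [[-3, 2], [1, -1]]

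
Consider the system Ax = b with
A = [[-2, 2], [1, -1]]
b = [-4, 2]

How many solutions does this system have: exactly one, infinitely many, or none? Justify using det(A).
Infinitely many solutions

det(A) = (-2)*(-1) - (2)*(1) = 0, so A is singular (column 2 is -1 times column 1).
b = [-4, 2] = 2 * column 1 of A, so b lies in the column space of A.
A singular matrix whose right-hand side is in its column space gives a 1-parameter family of solutions — infinitely many.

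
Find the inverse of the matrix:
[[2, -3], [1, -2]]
[[2, -3], [1, -2]]

For [[a,b],[c,d]], inverse = (1/det)·[[d,-b],[-c,a]]
det = 2·-2 - -3·1 = -1
Inverse = (1/-1)·[[-2, 3], [-1, 2]]
        = [[2, -3], [1, -2]]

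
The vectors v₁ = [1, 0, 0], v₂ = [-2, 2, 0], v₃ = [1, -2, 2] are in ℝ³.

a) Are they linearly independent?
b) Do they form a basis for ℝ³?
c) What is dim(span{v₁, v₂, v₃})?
Yes independent, yes basis, dim = 3

Stack v₁, v₂, v₃ as rows of a 3×3 matrix.
[[1, 0, 0]; [-2, 2, 0]; [1, -2, 2]] is already lower triangular with nonzero diagonal entries (1, 2, 2), so its determinant is the product of the diagonal entries, det = (1)·(2)·(2) = 4 ≠ 0, and the rows are linearly independent.
Three linearly independent vectors in ℝ³ form a basis for ℝ³, so dim(span{v₁,v₂,v₃}) = 3.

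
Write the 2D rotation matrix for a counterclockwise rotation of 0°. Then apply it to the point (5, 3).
R = [[1, 0], [0, 1]]; R·(5, 3) = (5, 3)

Rotation matrix formula: R(θ) = [[cos θ, -sin θ], [sin θ, cos θ]]
For θ = 0°:
cos(0°) = 1
sin(0°) = 0
R = [[1, 0], [0, 1]]
Apply to (5, 3): [1·5 + (0)·3, 0·5 + 1·3] = (5, 3)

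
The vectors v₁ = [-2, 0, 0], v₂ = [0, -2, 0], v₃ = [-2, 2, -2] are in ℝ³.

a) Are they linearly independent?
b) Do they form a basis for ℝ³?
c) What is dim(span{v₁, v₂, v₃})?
Yes independent, yes basis, dim = 3

Stack v₁, v₂, v₃ as rows of a 3×3 matrix.
[[-2, 0, 0]; [0, -2, 0]; [-2, 2, -2]] is already lower triangular with nonzero diagonal entries (-2, -2, -2), so its determinant is the product of the diagonal entries, det = (-2)·(-2)·(-2) = -8 ≠ 0, and the rows are linearly independent.
Three linearly independent vectors in ℝ³ form a basis for ℝ³, so dim(span{v₁,v₂,v₃}) = 3.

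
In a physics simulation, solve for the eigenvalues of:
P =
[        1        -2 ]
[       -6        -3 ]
λ = -5, 3

Solve det(P - λI) = 0. For a 2×2 matrix the characteristic equation is λ² - (trace)λ + det = 0.
trace(P) = a + d = 1 - 3 = -2.
det(P) = a*d - b*c = (1)*(-3) - (-2)*(-6) = -3 - 12 = -15.
Characteristic equation: λ² - (-2)λ + (-15) = 0.
Discriminant = (-2)² - 4*(-15) = 4 + 60 = 64.
λ = (-2 ± √64) / 2 = (-2 ± 8) / 2 = -5, 3.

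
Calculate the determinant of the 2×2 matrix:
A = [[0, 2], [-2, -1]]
4

For A = [[a, b], [c, d]], det(A) = a*d - b*c.
det(A) = (0)*(-1) - (2)*(-2) = 0 - -4 = 4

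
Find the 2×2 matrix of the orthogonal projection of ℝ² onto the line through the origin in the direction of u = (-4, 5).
[[16/41, -20/41], [-20/41, 25/41]]

The orthogonal projection onto the line spanned by a nonzero vector u = (a, b) has matrix P = (u uᵀ) / (uᵀ u) = (1/(a² + b²)) · [[a², ab], [ab, b²]].
Here u = (-4, 5), so a² + b² = 16 + 25 = 41.
P = (1/41) · [[16, -20], [-20, 25]] = [[16/41, -20/41], [-20/41, 25/41]].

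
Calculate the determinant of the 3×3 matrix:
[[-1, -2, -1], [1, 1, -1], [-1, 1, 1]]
-4

Expansion along first row:
det = -1·det([[1,-1],[1,1]]) - -2·det([[1,-1],[-1,1]]) + -1·det([[1,1],[-1,1]])
    = -1·(1·1 - -1·1) - -2·(1·1 - -1·-1) + -1·(1·1 - 1·-1)
    = -1·2 - -2·0 + -1·2
    = -2 + 0 + -2 = -4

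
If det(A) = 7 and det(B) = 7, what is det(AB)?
49

Use the multiplicative property of determinants: det(AB) = det(A)*det(B).
det(AB) = (7)*(7) = 49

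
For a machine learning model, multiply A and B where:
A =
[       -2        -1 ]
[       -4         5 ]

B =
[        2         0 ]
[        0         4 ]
AB =
[       -4        -4 ]
[       -8        20 ]

Matrix multiplication: (AB)[i][j] = sum over k of A[i][k] * B[k][j].
  (AB)[0][0] = (-2)*(2) + (-1)*(0) = -4
  (AB)[0][1] = (-2)*(0) + (-1)*(4) = -4
  (AB)[1][0] = (-4)*(2) + (5)*(0) = -8
  (AB)[1][1] = (-4)*(0) + (5)*(4) = 20
AB =
[       -4        -4 ]
[       -8        20 ]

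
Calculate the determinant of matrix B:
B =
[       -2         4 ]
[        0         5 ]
det(B) = -10

For a 2×2 matrix [[a, b], [c, d]], det = a*d - b*c.
det(B) = (-2)*(5) - (4)*(0) = -10 - 0 = -10.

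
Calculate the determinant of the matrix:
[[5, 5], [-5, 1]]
30

For a 2×2 matrix [[a, b], [c, d]], det = ad - bc
det = (5)(1) - (5)(-5) = 5 - -25 = 30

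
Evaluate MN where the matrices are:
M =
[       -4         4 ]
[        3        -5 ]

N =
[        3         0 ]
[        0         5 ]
MN =
[      -12        20 ]
[        9       -25 ]

Matrix multiplication: (MN)[i][j] = sum over k of M[i][k] * N[k][j].
  (MN)[0][0] = (-4)*(3) + (4)*(0) = -12
  (MN)[0][1] = (-4)*(0) + (4)*(5) = 20
  (MN)[1][0] = (3)*(3) + (-5)*(0) = 9
  (MN)[1][1] = (3)*(0) + (-5)*(5) = -25
MN =
[      -12        20 ]
[        9       -25 ]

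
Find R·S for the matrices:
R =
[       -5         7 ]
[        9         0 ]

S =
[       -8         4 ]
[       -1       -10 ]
RS =
[       33       -90 ]
[      -72        36 ]

Matrix multiplication: (RS)[i][j] = sum over k of R[i][k] * S[k][j].
  (RS)[0][0] = (-5)*(-8) + (7)*(-1) = 33
  (RS)[0][1] = (-5)*(4) + (7)*(-10) = -90
  (RS)[1][0] = (9)*(-8) + (0)*(-1) = -72
  (RS)[1][1] = (9)*(4) + (0)*(-10) = 36
RS =
[       33       -90 ]
[      -72        36 ]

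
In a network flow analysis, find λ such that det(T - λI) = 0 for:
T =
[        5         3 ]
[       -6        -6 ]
λ = -4, 3

Solve det(T - λI) = 0. For a 2×2 matrix the characteristic equation is λ² - (trace)λ + det = 0.
trace(T) = a + d = 5 - 6 = -1.
det(T) = a*d - b*c = (5)*(-6) - (3)*(-6) = -30 + 18 = -12.
Characteristic equation: λ² - (-1)λ + (-12) = 0.
Discriminant = (-1)² - 4*(-12) = 1 + 48 = 49.
λ = (-1 ± √49) / 2 = (-1 ± 7) / 2 = -4, 3.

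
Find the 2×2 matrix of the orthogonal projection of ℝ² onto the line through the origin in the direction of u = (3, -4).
[[9/25, -12/25], [-12/25, 16/25]]

The orthogonal projection onto the line spanned by a nonzero vector u = (a, b) has matrix P = (u uᵀ) / (uᵀ u) = (1/(a² + b²)) · [[a², ab], [ab, b²]].
Here u = (3, -4), so a² + b² = 9 + 16 = 25.
P = (1/25) · [[9, -12], [-12, 16]] = [[9/25, -12/25], [-12/25, 16/25]].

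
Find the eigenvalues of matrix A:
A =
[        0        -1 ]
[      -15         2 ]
λ = -3, 5

Solve det(A - λI) = 0. For a 2×2 matrix the characteristic equation is λ² - (trace)λ + det = 0.
trace(A) = a + d = 0 + 2 = 2.
det(A) = a*d - b*c = (0)*(2) - (-1)*(-15) = 0 - 15 = -15.
Characteristic equation: λ² - (2)λ + (-15) = 0.
Discriminant = (2)² - 4*(-15) = 4 + 60 = 64.
λ = (2 ± √64) / 2 = (2 ± 8) / 2 = -3, 5.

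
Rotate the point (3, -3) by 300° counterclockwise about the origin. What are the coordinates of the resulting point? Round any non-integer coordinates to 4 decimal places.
(-1.0981, -4.0981)

Rotation matrix R(θ) = [[cos θ, -sin θ], [sin θ, cos θ]]; for θ = 300°:
R = [[1/2, √3/2], [-√3/2, 1/2]]
Result: R × [3, -3]ᵀ = [1/2·3 + (√3/2)·-3, -√3/2·3 + (1/2)·-3]ᵀ = (-1.0981, -4.0981)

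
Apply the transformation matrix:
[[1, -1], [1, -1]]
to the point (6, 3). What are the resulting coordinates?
(3, 3)

Matrix multiplication:
[[1, -1], [1, -1]] × [6, 3]ᵀ
= [1×6 + -1×3, 1×6 + -1×3]ᵀ
= [3.0000, 3.0000]ᵀ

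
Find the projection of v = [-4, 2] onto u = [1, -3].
[-1, 3]

The projection of v onto u is proj_u(v) = ((v·u) / (u·u)) · u.
v·u = (-4)*(1) + (2)*(-3) = -10.
u·u = (1)*(1) + (-3)*(-3) = 10.
coefficient = -10 / 10 = -1.
proj_u(v) = -1 · [1, -3] = [-1, 3].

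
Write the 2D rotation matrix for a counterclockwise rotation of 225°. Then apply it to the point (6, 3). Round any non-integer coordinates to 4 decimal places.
R = [[-√2/2, √2/2], [-√2/2, -√2/2]]; R·(6, 3) = (-2.1213, -6.3640)

Rotation matrix formula: R(θ) = [[cos θ, -sin θ], [sin θ, cos θ]]
For θ = 225°:
cos(225°) = -√2/2
sin(225°) = -√2/2
R = [[-√2/2, √2/2], [-√2/2, -√2/2]]
Apply to (6, 3): [-√2/2·6 + (√2/2)·3, -√2/2·6 + -√2/2·3] = (-2.1213, -6.3640)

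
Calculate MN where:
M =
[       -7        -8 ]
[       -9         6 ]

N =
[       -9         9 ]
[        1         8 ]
MN =
[       55      -127 ]
[       87       -33 ]

Matrix multiplication: (MN)[i][j] = sum over k of M[i][k] * N[k][j].
  (MN)[0][0] = (-7)*(-9) + (-8)*(1) = 55
  (MN)[0][1] = (-7)*(9) + (-8)*(8) = -127
  (MN)[1][0] = (-9)*(-9) + (6)*(1) = 87
  (MN)[1][1] = (-9)*(9) + (6)*(8) = -33
MN =
[       55      -127 ]
[       87       -33 ]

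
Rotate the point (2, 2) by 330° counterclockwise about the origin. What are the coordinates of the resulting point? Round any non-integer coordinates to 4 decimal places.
(2.7321, 0.7321)

Rotation matrix R(θ) = [[cos θ, -sin θ], [sin θ, cos θ]]; for θ = 330°:
R = [[√3/2, 1/2], [-1/2, √3/2]]
Result: R × [2, 2]ᵀ = [√3/2·2 + (1/2)·2, -1/2·2 + (√3/2)·2]ᵀ = (2.7321, 0.7321)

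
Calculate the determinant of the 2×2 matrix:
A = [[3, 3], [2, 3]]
3

For A = [[a, b], [c, d]], det(A) = a*d - b*c.
det(A) = (3)*(3) - (3)*(2) = 9 - 6 = 3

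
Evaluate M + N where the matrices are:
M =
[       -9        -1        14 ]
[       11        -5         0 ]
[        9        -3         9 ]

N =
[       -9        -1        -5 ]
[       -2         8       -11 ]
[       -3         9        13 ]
M + N =
[      -18        -2         9 ]
[        9         3       -11 ]
[        6         6        22 ]

Matrix addition is elementwise: (M+N)[i][j] = M[i][j] + N[i][j].
  (M+N)[0][0] = (-9) + (-9) = -18
  (M+N)[0][1] = (-1) + (-1) = -2
  (M+N)[0][2] = (14) + (-5) = 9
  (M+N)[1][0] = (11) + (-2) = 9
  (M+N)[1][1] = (-5) + (8) = 3
  (M+N)[1][2] = (0) + (-11) = -11
  (M+N)[2][0] = (9) + (-3) = 6
  (M+N)[2][1] = (-3) + (9) = 6
  (M+N)[2][2] = (9) + (13) = 22
M + N =
[      -18        -2         9 ]
[        9         3       -11 ]
[        6         6        22 ]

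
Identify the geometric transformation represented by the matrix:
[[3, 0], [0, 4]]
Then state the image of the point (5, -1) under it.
non-uniform scaling by (3, 4); image of (5, -1) is (15, -4)

This is diagonal with distinct entries, so it scales the x-axis by 3 and the y-axis by 4.
The matrix [[3, 0], [0, 4]] represents: non-uniform scaling by (3, 4).
Applying it to (5, -1): [3·5 + 0·-1, 0·5 + 4·-1] = (15, -4).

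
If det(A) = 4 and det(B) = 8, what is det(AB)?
32

Use the multiplicative property of determinants: det(AB) = det(A)*det(B).
det(AB) = (4)*(8) = 32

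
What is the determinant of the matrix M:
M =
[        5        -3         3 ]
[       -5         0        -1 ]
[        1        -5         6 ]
det(M) = -37

Expand along row 0 (cofactor expansion): det(M) = a*(e*i - f*h) - b*(d*i - f*g) + c*(d*h - e*g), where the 3×3 is [[a, b, c], [d, e, f], [g, h, i]].
Minor M_00 = (0)*(6) - (-1)*(-5) = 0 - 5 = -5.
Minor M_01 = (-5)*(6) - (-1)*(1) = -30 + 1 = -29.
Minor M_02 = (-5)*(-5) - (0)*(1) = 25 - 0 = 25.
det(M) = (5)*(-5) - (-3)*(-29) + (3)*(25) = -25 - 87 + 75 = -37.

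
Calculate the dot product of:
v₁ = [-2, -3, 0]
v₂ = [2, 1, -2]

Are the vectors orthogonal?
-7, No

The dot product is the sum of products of corresponding components.
v₁·v₂ = (-2)*(2) + (-3)*(1) + (0)*(-2) = -4 - 3 + 0 = -7.
Two vectors are orthogonal iff their dot product is 0; here the dot product is -7, so the vectors are not orthogonal.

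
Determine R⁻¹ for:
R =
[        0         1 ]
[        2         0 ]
det(R) = -2
R⁻¹ =
[        0       1/2 ]
[        1         0 ]

For a 2×2 matrix R = [[a, b], [c, d]] with det(R) ≠ 0, R⁻¹ = (1/det(R)) * [[d, -b], [-c, a]].
det(R) = (0)*(0) - (1)*(2) = 0 - 2 = -2.
R⁻¹ = (1/-2) * [[0, -1], [-2, 0]].
Dividing each entry by -2 and reducing:
R⁻¹ =
[        0       1/2 ]
[        1         0 ]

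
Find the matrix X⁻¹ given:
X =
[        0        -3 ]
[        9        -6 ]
det(X) = 27
X⁻¹ =
[     -2/9       1/9 ]
[     -1/3         0 ]

For a 2×2 matrix X = [[a, b], [c, d]] with det(X) ≠ 0, X⁻¹ = (1/det(X)) * [[d, -b], [-c, a]].
det(X) = (0)*(-6) - (-3)*(9) = 0 + 27 = 27.
X⁻¹ = (1/27) * [[-6, 3], [-9, 0]].
Dividing each entry by 27 and reducing:
X⁻¹ =
[     -2/9       1/9 ]
[     -1/3         0 ]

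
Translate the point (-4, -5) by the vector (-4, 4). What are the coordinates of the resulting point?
(-8, -1)

Translation by (-4, 4):
x' = -4 + -4 = -8
y' = -5 + 4 = -1
Homogeneous matrix: [[1, 0, -4], [0, 1, 4], [0, 0, 1]]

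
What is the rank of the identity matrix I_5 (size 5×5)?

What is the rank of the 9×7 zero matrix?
rank(I_5) = 5, rank(0) = 0

The identity I_5 has 5 columns that are the standard basis vectors e_1, …, e_5. These are linearly independent, so all 5 columns are pivots and rank(I_5) = 5.
The 9×7 zero matrix has every entry zero, so every row is the zero row and there are no pivots; rank(0) = 0.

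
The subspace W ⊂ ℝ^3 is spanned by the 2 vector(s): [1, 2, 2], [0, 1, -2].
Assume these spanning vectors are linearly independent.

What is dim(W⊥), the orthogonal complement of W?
dim(W⊥) = 1

For any subspace W of ℝ^n, dim(W) + dim(W⊥) = n (the whole-space dimension).
Here the given 2 vectors are linearly independent, so dim(W) = 2.
Thus dim(W⊥) = n - dim(W) = 3 - 2 = 1.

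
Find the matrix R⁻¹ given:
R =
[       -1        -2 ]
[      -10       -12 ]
det(R) = -8
R⁻¹ =
[      3/2      -1/4 ]
[     -5/4       1/8 ]

For a 2×2 matrix R = [[a, b], [c, d]] with det(R) ≠ 0, R⁻¹ = (1/det(R)) * [[d, -b], [-c, a]].
det(R) = (-1)*(-12) - (-2)*(-10) = 12 - 20 = -8.
R⁻¹ = (1/-8) * [[-12, 2], [10, -1]].
Dividing each entry by -8 and reducing:
R⁻¹ =
[      3/2      -1/4 ]
[     -5/4       1/8 ]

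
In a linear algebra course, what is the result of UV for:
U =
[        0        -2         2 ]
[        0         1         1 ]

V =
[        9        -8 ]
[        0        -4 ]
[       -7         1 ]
UV =
[      -14        10 ]
[       -7        -3 ]

Matrix multiplication: (UV)[i][j] = sum over k of U[i][k] * V[k][j].
  (UV)[0][0] = (0)*(9) + (-2)*(0) + (2)*(-7) = -14
  (UV)[0][1] = (0)*(-8) + (-2)*(-4) + (2)*(1) = 10
  (UV)[1][0] = (0)*(9) + (1)*(0) + (1)*(-7) = -7
  (UV)[1][1] = (0)*(-8) + (1)*(-4) + (1)*(1) = -3
UV =
[      -14        10 ]
[       -7        -3 ]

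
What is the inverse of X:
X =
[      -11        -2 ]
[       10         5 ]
det(X) = -35
X⁻¹ =
[     -1/7     -2/35 ]
[      2/7     11/35 ]

For a 2×2 matrix X = [[a, b], [c, d]] with det(X) ≠ 0, X⁻¹ = (1/det(X)) * [[d, -b], [-c, a]].
det(X) = (-11)*(5) - (-2)*(10) = -55 + 20 = -35.
X⁻¹ = (1/-35) * [[5, 2], [-10, -11]].
Dividing each entry by -35 and reducing:
X⁻¹ =
[     -1/7     -2/35 ]
[      2/7     11/35 ]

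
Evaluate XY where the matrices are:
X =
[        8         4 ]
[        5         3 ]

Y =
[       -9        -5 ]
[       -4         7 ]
XY =
[      -88       -12 ]
[      -57        -4 ]

Matrix multiplication: (XY)[i][j] = sum over k of X[i][k] * Y[k][j].
  (XY)[0][0] = (8)*(-9) + (4)*(-4) = -88
  (XY)[0][1] = (8)*(-5) + (4)*(7) = -12
  (XY)[1][0] = (5)*(-9) + (3)*(-4) = -57
  (XY)[1][1] = (5)*(-5) + (3)*(7) = -4
XY =
[      -88       -12 ]
[      -57        -4 ]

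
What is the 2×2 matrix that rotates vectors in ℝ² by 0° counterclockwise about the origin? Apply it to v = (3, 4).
R = [[1, 0], [0, 1]]; R·v = (3, 4)

A counterclockwise rotation by angle θ in ℝ² has matrix R(θ) = [[cos θ, -sin θ], [sin θ, cos θ]].
For θ = 0°: cos θ = 1, sin θ = 0.
R(0°) = [[1, 0], [0, 1]].
R·v = [1·3 + (0)·4, 0·3 + 1·4] = (3, 4).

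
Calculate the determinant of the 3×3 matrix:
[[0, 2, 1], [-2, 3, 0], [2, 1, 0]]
-8

Expansion along first row:
det = 0·det([[3,0],[1,0]]) - 2·det([[-2,0],[2,0]]) + 1·det([[-2,3],[2,1]])
    = 0·(3·0 - 0·1) - 2·(-2·0 - 0·2) + 1·(-2·1 - 3·2)
    = 0·0 - 2·0 + 1·-8
    = 0 + 0 + -8 = -8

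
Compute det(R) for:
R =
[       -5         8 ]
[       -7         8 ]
det(R) = 16

For a 2×2 matrix [[a, b], [c, d]], det = a*d - b*c.
det(R) = (-5)*(8) - (8)*(-7) = -40 + 56 = 16.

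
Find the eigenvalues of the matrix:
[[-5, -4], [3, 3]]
λ = -3 and λ = 1

Characteristic equation: det(A - λI) = 0
λ² - (trace)λ + (det) = 0
λ² - (-2)λ + (-3) = 0
λ² + 2λ - 3 = 0
Solving: λ = -3, 1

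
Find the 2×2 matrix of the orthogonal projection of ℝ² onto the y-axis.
[[0, 0], [0, 1]]

The orthogonal projection onto the line spanned by a nonzero vector u = (a, b) has matrix P = (u uᵀ) / (uᵀ u) = (1/(a² + b²)) · [[a², ab], [ab, b²]].
Here u = (0, 1), so a² + b² = 0 + 1 = 1.
P = (1/1) · [[0, 0], [0, 1]] = [[0, 0], [0, 1]].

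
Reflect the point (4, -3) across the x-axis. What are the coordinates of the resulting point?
(4, 3)

Reflection across x-axis: (4, -3) → (4, 3)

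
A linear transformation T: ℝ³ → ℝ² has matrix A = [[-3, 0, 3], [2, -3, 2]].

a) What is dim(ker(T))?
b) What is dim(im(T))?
dim(ker) = 1, dim(im) = 2

The two rows are not scalar multiples of one another (no single k satisfies row 2 = k × row 1), so they are linearly independent.
Thus rank(A) = 2.
dim(im(T)) = rank(A) = 2.
By the rank-nullity theorem applied to T: ℝ³ → ℝ², rank(A) + nullity(A) = 3 (the domain dimension), so dim(ker(T)) = 3 - 2 = 1.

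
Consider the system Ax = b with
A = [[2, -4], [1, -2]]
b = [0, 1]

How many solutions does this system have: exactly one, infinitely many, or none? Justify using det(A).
No solution

det(A) = (2)*(-2) - (-4)*(1) = 0, so A is singular.
The column space of A is span(column 1) = span([2, 1]).
b = [0, 1] is not a scalar multiple of column 1, so b ∉ column space and the system is inconsistent — no solution.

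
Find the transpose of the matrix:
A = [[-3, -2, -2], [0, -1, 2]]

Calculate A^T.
[[-3, 0], [-2, -1], [-2, 2]]

The transpose sends entry (i,j) to (j,i); rows become columns.
Row 0 of A: [-3, -2, -2] -> column 0 of A^T.
Row 1 of A: [0, -1, 2] -> column 1 of A^T.
A^T = [[-3, 0], [-2, -1], [-2, 2]]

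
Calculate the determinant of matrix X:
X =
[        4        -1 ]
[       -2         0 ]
det(X) = -2

For a 2×2 matrix [[a, b], [c, d]], det = a*d - b*c.
det(X) = (4)*(0) - (-1)*(-2) = 0 - 2 = -2.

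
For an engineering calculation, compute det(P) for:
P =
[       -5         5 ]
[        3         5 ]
det(P) = -40

For a 2×2 matrix [[a, b], [c, d]], det = a*d - b*c.
det(P) = (-5)*(5) - (5)*(3) = -25 - 15 = -40.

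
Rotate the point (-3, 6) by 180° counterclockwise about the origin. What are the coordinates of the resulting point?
(3, -6)

Rotation matrix R(θ) = [[cos θ, -sin θ], [sin θ, cos θ]]; for θ = 180°:
R = [[-1, 0], [0, -1]]
Result: R × [-3, 6]ᵀ = [-1·-3 + (0)·6, 0·-3 + (-1)·6]ᵀ = (3, -6)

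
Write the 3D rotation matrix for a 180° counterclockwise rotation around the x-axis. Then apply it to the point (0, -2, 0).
R = [[1, 0, 0], [0, -1, 0], [0, 0, -1]]; R·(0, -2, 0) = (0, 2, 0)

Rotation matrix for 180° around x-axis:
cos(180°) = -1, sin(180°) = 0
R = [[1, 0, 0], [0, -1, 0], [0, 0, -1]]
Apply to (0, -2, 0): R·[0, -2, 0]ᵀ = (0, 2, 0)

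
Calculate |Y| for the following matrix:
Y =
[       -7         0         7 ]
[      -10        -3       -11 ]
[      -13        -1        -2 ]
det(Y) = -168

Expand along row 0 (cofactor expansion): det(Y) = a*(e*i - f*h) - b*(d*i - f*g) + c*(d*h - e*g), where the 3×3 is [[a, b, c], [d, e, f], [g, h, i]].
Minor M_00 = (-3)*(-2) - (-11)*(-1) = 6 - 11 = -5.
Minor M_01 = (-10)*(-2) - (-11)*(-13) = 20 - 143 = -123.
Minor M_02 = (-10)*(-1) - (-3)*(-13) = 10 - 39 = -29.
det(Y) = (-7)*(-5) - (0)*(-123) + (7)*(-29) = 35 + 0 - 203 = -168.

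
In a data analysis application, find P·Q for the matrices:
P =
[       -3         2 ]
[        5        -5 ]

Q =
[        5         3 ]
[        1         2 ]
PQ =
[      -13        -5 ]
[       20         5 ]

Matrix multiplication: (PQ)[i][j] = sum over k of P[i][k] * Q[k][j].
  (PQ)[0][0] = (-3)*(5) + (2)*(1) = -13
  (PQ)[0][1] = (-3)*(3) + (2)*(2) = -5
  (PQ)[1][0] = (5)*(5) + (-5)*(1) = 20
  (PQ)[1][1] = (5)*(3) + (-5)*(2) = 5
PQ =
[      -13        -5 ]
[       20         5 ]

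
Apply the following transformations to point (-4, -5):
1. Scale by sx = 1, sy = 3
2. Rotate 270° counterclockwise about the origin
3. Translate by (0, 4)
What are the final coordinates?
(-15, 8)

Step 1: Scale → (-4, -15)
Step 2: Rotate 270° → (-15, 4)
Step 3: Translate → (-15, 8)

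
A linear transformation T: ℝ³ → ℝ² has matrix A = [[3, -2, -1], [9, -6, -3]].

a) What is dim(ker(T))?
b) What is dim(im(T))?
dim(ker) = 2, dim(im) = 1

Observe that row 2 = 3 × row 1 (so the rows are linearly dependent).
Thus rank(A) = 1 (only one linearly independent row).
dim(im(T)) = rank(A) = 1.
By the rank-nullity theorem applied to T: ℝ³ → ℝ², rank(A) + nullity(A) = 3 (the domain dimension), so dim(ker(T)) = 3 - 1 = 2.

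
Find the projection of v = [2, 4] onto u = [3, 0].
[2, 0]

The projection of v onto u is proj_u(v) = ((v·u) / (u·u)) · u.
v·u = (2)*(3) + (4)*(0) = 6.
u·u = (3)*(3) + (0)*(0) = 9.
coefficient = 6 / 9 = 2/3.
proj_u(v) = 2/3 · [3, 0] = [2, 0].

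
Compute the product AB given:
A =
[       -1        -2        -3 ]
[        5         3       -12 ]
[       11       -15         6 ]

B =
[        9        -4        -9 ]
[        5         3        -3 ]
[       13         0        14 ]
AB =
[      -58        -2       -27 ]
[      -96       -11      -222 ]
[      102       -89        30 ]

Matrix multiplication: (AB)[i][j] = sum over k of A[i][k] * B[k][j].
  (AB)[0][0] = (-1)*(9) + (-2)*(5) + (-3)*(13) = -58
  (AB)[0][1] = (-1)*(-4) + (-2)*(3) + (-3)*(0) = -2
  (AB)[0][2] = (-1)*(-9) + (-2)*(-3) + (-3)*(14) = -27
  (AB)[1][0] = (5)*(9) + (3)*(5) + (-12)*(13) = -96
  (AB)[1][1] = (5)*(-4) + (3)*(3) + (-12)*(0) = -11
  (AB)[1][2] = (5)*(-9) + (3)*(-3) + (-12)*(14) = -222
  (AB)[2][0] = (11)*(9) + (-15)*(5) + (6)*(13) = 102
  (AB)[2][1] = (11)*(-4) + (-15)*(3) + (6)*(0) = -89
  (AB)[2][2] = (11)*(-9) + (-15)*(-3) + (6)*(14) = 30
AB =
[      -58        -2       -27 ]
[      -96       -11      -222 ]
[      102       -89        30 ]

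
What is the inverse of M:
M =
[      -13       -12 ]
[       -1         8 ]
det(M) = -116
M⁻¹ =
[    -2/29     -3/29 ]
[   -1/116    13/116 ]

For a 2×2 matrix M = [[a, b], [c, d]] with det(M) ≠ 0, M⁻¹ = (1/det(M)) * [[d, -b], [-c, a]].
det(M) = (-13)*(8) - (-12)*(-1) = -104 - 12 = -116.
M⁻¹ = (1/-116) * [[8, 12], [1, -13]].
Dividing each entry by -116 and reducing:
M⁻¹ =
[    -2/29     -3/29 ]
[   -1/116    13/116 ]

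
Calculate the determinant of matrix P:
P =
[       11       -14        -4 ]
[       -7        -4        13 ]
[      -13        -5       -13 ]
det(P) = 4995

Expand along row 0 (cofactor expansion): det(P) = a*(e*i - f*h) - b*(d*i - f*g) + c*(d*h - e*g), where the 3×3 is [[a, b, c], [d, e, f], [g, h, i]].
Minor M_00 = (-4)*(-13) - (13)*(-5) = 52 + 65 = 117.
Minor M_01 = (-7)*(-13) - (13)*(-13) = 91 + 169 = 260.
Minor M_02 = (-7)*(-5) - (-4)*(-13) = 35 - 52 = -17.
det(P) = (11)*(117) - (-14)*(260) + (-4)*(-17) = 1287 + 3640 + 68 = 4995.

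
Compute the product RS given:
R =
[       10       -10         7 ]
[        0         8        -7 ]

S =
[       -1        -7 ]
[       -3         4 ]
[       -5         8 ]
RS =
[      -15       -54 ]
[       11       -24 ]

Matrix multiplication: (RS)[i][j] = sum over k of R[i][k] * S[k][j].
  (RS)[0][0] = (10)*(-1) + (-10)*(-3) + (7)*(-5) = -15
  (RS)[0][1] = (10)*(-7) + (-10)*(4) + (7)*(8) = -54
  (RS)[1][0] = (0)*(-1) + (8)*(-3) + (-7)*(-5) = 11
  (RS)[1][1] = (0)*(-7) + (8)*(4) + (-7)*(8) = -24
RS =
[      -15       -54 ]
[       11       -24 ]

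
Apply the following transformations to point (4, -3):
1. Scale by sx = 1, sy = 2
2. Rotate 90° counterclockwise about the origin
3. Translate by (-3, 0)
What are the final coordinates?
(3, 4)

Step 1: Scale → (4, -6)
Step 2: Rotate 90° → (6, 4)
Step 3: Translate → (3, 4)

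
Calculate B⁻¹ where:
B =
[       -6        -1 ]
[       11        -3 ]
det(B) = 29
B⁻¹ =
[    -3/29      1/29 ]
[   -11/29     -6/29 ]

For a 2×2 matrix B = [[a, b], [c, d]] with det(B) ≠ 0, B⁻¹ = (1/det(B)) * [[d, -b], [-c, a]].
det(B) = (-6)*(-3) - (-1)*(11) = 18 + 11 = 29.
B⁻¹ = (1/29) * [[-3, 1], [-11, -6]].
Dividing each entry by 29 and reducing:
B⁻¹ =
[    -3/29      1/29 ]
[   -11/29     -6/29 ]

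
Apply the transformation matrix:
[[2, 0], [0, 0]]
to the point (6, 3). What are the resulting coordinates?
(12, 0)

Matrix multiplication:
[[2, 0], [0, 0]] × [6, 3]ᵀ
= [2×6 + 0×3, 0×6 + 0×3]ᵀ
= [12.0000, 0.0000]ᵀ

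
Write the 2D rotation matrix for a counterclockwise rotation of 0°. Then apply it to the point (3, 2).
R = [[1, 0], [0, 1]]; R·(3, 2) = (3, 2)

Rotation matrix formula: R(θ) = [[cos θ, -sin θ], [sin θ, cos θ]]
For θ = 0°:
cos(0°) = 1
sin(0°) = 0
R = [[1, 0], [0, 1]]
Apply to (3, 2): [1·3 + (0)·2, 0·3 + 1·2] = (3, 2)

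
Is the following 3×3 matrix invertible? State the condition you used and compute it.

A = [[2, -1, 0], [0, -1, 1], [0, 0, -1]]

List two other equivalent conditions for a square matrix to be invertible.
Yes, invertible; det(A) = 2 ≠ 0. Equivalent conditions: rank(A) = 3; Ax = 0 has only the trivial solution; 0 is not an eigenvalue; the columns of A are linearly independent.

To check invertibility, compute det(A).
The given matrix is triangular, so det(A) equals the product of its diagonal entries = 2 ≠ 0.
Since det(A) ≠ 0, A is invertible.
Equivalent conditions for a square matrix A to be invertible:
- rank(A) = 3 (full rank).
- The homogeneous system Ax = 0 has only the trivial solution x = 0.
- 0 is not an eigenvalue of A.
- The columns (equivalently rows) of A are linearly independent.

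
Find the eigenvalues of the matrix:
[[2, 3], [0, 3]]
λ = 2 and λ = 3

Characteristic equation: det(A - λI) = 0
λ² - (trace)λ + (det) = 0
λ² - (5)λ + (6) = 0
λ² - 5λ + 6 = 0
Solving: λ = 2, 3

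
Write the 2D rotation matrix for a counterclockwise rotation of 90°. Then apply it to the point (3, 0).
R = [[0, -1], [1, 0]]; R·(3, 0) = (0, 3)

Rotation matrix formula: R(θ) = [[cos θ, -sin θ], [sin θ, cos θ]]
For θ = 90°:
cos(90°) = 0
sin(90°) = 1
R = [[0, -1], [1, 0]]
Apply to (3, 0): [0·3 + (-1)·0, 1·3 + 0·0] = (0, 3)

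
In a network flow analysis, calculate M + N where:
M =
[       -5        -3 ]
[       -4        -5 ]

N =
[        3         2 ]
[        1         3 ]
M + N =
[       -2        -1 ]
[       -3        -2 ]

Matrix addition is elementwise: (M+N)[i][j] = M[i][j] + N[i][j].
  (M+N)[0][0] = (-5) + (3) = -2
  (M+N)[0][1] = (-3) + (2) = -1
  (M+N)[1][0] = (-4) + (1) = -3
  (M+N)[1][1] = (-5) + (3) = -2
M + N =
[       -2        -1 ]
[       -3        -2 ]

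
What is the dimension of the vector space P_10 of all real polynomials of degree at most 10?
Dimension = 11

A polynomial of degree at most 10 can be written as a₀ + a₁x + a₂x² + … + a_10x^10, with 11 free coefficients a₀, …, a_10.
The set {1, x, x², …, x^10} is a basis: it spans P_10 (every such polynomial is a linear combination of these) and is linearly independent (a polynomial is zero iff all its coefficients are zero).
Therefore dim(P_10) = 10 + 1 = 11.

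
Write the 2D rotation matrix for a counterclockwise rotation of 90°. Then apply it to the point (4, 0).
R = [[0, -1], [1, 0]]; R·(4, 0) = (0, 4)

Rotation matrix formula: R(θ) = [[cos θ, -sin θ], [sin θ, cos θ]]
For θ = 90°:
cos(90°) = 0
sin(90°) = 1
R = [[0, -1], [1, 0]]
Apply to (4, 0): [0·4 + (-1)·0, 1·4 + 0·0] = (0, 4)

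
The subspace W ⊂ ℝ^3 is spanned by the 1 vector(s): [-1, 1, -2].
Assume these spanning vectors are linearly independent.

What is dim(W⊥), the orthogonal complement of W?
dim(W⊥) = 2

For any subspace W of ℝ^n, dim(W) + dim(W⊥) = n (the whole-space dimension).
Here the given 1 vectors are linearly independent, so dim(W) = 1.
Thus dim(W⊥) = n - dim(W) = 3 - 1 = 2.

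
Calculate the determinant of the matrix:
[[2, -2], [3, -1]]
4

For a 2×2 matrix [[a, b], [c, d]], det = ad - bc
det = (2)(-1) - (-2)(3) = -2 - -6 = 4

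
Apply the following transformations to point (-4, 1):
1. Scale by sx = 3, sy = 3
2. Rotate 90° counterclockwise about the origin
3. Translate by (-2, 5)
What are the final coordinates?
(-5, -7)

Step 1: Scale → (-12, 3)
Step 2: Rotate 90° → (-3, -12)
Step 3: Translate → (-5, -7)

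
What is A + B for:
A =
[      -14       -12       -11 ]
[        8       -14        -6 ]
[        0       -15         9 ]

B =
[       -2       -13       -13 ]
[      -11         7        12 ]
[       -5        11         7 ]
A + B =
[      -16       -25       -24 ]
[       -3        -7         6 ]
[       -5        -4        16 ]

Matrix addition is elementwise: (A+B)[i][j] = A[i][j] + B[i][j].
  (A+B)[0][0] = (-14) + (-2) = -16
  (A+B)[0][1] = (-12) + (-13) = -25
  (A+B)[0][2] = (-11) + (-13) = -24
  (A+B)[1][0] = (8) + (-11) = -3
  (A+B)[1][1] = (-14) + (7) = -7
  (A+B)[1][2] = (-6) + (12) = 6
  (A+B)[2][0] = (0) + (-5) = -5
  (A+B)[2][1] = (-15) + (11) = -4
  (A+B)[2][2] = (9) + (7) = 16
A + B =
[      -16       -25       -24 ]
[       -3        -7         6 ]
[       -5        -4        16 ]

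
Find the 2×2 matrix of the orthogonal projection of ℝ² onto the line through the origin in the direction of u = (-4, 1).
[[16/17, -4/17], [-4/17, 1/17]]

The orthogonal projection onto the line spanned by a nonzero vector u = (a, b) has matrix P = (u uᵀ) / (uᵀ u) = (1/(a² + b²)) · [[a², ab], [ab, b²]].
Here u = (-4, 1), so a² + b² = 16 + 1 = 17.
P = (1/17) · [[16, -4], [-4, 1]] = [[16/17, -4/17], [-4/17, 1/17]].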